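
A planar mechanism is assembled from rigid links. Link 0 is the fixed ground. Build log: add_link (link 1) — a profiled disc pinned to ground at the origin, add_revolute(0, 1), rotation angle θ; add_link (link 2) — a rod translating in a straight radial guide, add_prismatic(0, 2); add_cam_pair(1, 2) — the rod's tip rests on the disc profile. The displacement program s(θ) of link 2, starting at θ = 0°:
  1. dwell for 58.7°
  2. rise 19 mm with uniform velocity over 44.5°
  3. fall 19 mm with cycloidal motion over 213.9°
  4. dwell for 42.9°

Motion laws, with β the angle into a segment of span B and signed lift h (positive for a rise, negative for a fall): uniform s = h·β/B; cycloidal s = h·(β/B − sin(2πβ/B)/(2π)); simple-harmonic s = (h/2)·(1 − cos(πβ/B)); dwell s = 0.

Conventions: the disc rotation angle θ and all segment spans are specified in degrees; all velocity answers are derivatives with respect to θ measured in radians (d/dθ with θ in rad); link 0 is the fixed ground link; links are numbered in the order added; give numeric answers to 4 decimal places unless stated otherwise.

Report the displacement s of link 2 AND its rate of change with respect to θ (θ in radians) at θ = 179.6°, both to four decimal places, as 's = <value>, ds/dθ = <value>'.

seg 1 [0°–58.7°] dwell: s stays 0.0000
seg 2 [58.7°–103.2°] uniform, h=19: full span → s += 19 → s = 19.0000
seg 3 [103.2°–317.1°] cycloidal, h=-19: θ=179.6° here. β=76.4, B=213.9. -19·(0.3572 − sin(2π·0.3572)/(2π)) = -4.4225 → s = 14.5775
velocity in seg [103.2°–317.1°] (cycloidal), θ in radians: β = 76.4° = 1.3334 rad, B = 213.9° = 3.7333 rad; ds/dθ = (h/B)(1 − cos(2πβ/B)) = ((-19)/3.7333)(1 − cos(2π·0.3572)) = -8.263402 mm/rad

s = 14.5775, ds/dθ = -8.2634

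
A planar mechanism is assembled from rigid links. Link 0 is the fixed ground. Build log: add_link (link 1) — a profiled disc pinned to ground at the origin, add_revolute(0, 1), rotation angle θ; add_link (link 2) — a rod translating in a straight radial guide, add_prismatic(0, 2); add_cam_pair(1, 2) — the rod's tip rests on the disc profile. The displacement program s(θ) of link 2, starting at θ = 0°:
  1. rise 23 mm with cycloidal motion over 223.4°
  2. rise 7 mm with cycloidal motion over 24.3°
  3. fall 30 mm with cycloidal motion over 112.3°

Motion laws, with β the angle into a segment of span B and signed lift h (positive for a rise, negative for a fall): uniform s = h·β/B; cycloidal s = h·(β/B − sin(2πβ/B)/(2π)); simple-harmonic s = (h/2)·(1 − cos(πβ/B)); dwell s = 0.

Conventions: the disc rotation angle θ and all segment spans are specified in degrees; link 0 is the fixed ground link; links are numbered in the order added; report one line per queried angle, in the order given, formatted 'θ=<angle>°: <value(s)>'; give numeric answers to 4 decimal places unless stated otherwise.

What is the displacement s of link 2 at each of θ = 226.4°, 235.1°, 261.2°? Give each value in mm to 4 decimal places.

seg 1 [0°–223.4°] cycloidal, h=23: full span → s += 23 → s = 23.0000
seg 2 [223.4°–247.7°] cycloidal, h=7: θ=226.4° here. β=3, B=24.3. 7·(0.1235 − sin(2π·0.1235)/(2π)) = 0.0841 → s = 23.0841
seg 2 [223.4°–247.7°] cycloidal, h=7: θ=235.1° here. β=11.7, B=24.3. 7·(0.4815 − sin(2π·0.4815)/(2π)) = 3.2410 → s = 26.2410
seg 2 [223.4°–247.7°] cycloidal, h=7: full span → s += 7 → s = 30.0000
seg 3 [247.7°–360°] cycloidal, h=-30: θ=261.2° here. β=13.5, B=112.3. -30·(0.1202 − sin(2π·0.1202)/(2π)) = -0.3333 → s = 29.6667

θ=226.4°: 23.0841
θ=235.1°: 26.2410
θ=261.2°: 29.6667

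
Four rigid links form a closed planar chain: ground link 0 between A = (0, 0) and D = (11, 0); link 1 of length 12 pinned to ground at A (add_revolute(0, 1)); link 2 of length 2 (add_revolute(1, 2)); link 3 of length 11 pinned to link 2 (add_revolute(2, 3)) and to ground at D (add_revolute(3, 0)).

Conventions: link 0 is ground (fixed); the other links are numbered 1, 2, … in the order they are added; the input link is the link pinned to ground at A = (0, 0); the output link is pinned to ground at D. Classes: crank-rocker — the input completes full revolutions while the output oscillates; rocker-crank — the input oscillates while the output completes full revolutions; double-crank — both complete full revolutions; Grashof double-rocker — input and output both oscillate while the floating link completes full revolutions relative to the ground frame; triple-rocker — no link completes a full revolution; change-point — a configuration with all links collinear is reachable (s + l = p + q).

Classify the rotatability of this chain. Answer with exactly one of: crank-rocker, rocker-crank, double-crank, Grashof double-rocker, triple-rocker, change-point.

lengths: ground=11, input=12, coupler=2, output=11
sorted: s=2 (shortest), l=12 (longest), p+q=22
s + l = 14 vs p + q = 22
s + l < p + q (Grashof) with shortest = coupler link → Grashof double-rocker

Grashof double-rocker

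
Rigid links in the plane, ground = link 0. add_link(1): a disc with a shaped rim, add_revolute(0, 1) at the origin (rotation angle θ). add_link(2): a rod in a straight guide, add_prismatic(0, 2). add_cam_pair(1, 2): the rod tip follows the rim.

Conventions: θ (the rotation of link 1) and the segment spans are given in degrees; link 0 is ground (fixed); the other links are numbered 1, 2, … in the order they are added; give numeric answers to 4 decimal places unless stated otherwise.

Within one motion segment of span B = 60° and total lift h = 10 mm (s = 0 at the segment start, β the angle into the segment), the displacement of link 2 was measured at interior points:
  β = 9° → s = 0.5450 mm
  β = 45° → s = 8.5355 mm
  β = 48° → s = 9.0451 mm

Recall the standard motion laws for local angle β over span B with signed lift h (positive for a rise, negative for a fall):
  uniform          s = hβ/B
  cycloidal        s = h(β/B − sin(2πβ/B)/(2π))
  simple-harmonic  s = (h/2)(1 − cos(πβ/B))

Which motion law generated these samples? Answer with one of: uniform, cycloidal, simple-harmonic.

candidates at β/B = r: uniform s = h·r (linear in β); cycloidal s = h·(r − sin(2πr)/(2π)); simple-harmonic s = (h/2)(1 − cos(πr))
β=9°: printed 0.5450 | uniform 1.5000, cycloidal 0.2124, simple-harmonic 0.5450
β=45°: printed 8.5355 | uniform 7.5000, cycloidal 9.0915, simple-harmonic 8.5355
β=48°: printed 9.0451 | uniform 8.0000, cycloidal 9.5137, simple-harmonic 9.0451
only one law matches every sample → simple-harmonic

simple-harmonic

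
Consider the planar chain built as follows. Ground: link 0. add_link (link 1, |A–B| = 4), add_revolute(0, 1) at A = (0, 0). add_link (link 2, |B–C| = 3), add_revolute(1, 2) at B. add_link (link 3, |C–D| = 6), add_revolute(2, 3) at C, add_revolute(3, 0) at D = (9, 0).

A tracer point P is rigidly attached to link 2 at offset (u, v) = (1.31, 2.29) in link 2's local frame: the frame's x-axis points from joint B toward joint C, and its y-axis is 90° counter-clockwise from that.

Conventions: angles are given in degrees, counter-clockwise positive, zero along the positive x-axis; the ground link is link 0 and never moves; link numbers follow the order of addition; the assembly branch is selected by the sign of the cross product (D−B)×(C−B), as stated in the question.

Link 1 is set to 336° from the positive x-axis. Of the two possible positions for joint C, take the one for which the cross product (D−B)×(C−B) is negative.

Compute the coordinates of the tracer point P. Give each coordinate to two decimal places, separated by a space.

A=(0,0), D=(9.00,0)
B = A + 4.00·(cos336°, sin336°) = (3.6542, -1.6269)
|BD| = 5.5879
circle(B,3.00) ∩ circle(D,6.00): a=0.3780, h=2.9761
  candidates: C₊=(3.1493,1.3303) cross=16.630; C₋=(4.8823,-4.3640) cross=-16.630
  branch - wants cross < 0 → take C=(4.8823,-4.3640) (cross=-16.630)
ex = (C−B)/|BC| = (0.4094,-0.9124); ey = (0.9124,0.4094)
P = B + 1.31·ex + 2.29·ey = (6.2798,-1.8847)

6.28 -1.88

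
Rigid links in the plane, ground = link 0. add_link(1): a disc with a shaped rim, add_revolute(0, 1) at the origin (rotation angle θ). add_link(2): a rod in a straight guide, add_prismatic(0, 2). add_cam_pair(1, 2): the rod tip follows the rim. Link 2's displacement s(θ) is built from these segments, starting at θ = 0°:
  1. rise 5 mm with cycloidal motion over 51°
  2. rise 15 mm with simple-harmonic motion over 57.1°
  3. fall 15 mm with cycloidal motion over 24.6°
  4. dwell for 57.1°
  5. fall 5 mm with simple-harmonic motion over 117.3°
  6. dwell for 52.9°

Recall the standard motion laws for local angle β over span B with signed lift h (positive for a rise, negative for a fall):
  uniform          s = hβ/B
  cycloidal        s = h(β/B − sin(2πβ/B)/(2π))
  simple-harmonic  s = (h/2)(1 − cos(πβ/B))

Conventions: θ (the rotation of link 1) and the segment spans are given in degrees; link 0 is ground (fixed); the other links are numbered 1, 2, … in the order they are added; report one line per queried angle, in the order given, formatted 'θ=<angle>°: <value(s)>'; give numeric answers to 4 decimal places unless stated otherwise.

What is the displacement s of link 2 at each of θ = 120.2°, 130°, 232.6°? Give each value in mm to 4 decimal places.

segment 1 (0° to 51°, cycloidal, h = 5) is passed completely: s = 0.0000 + (5) = 5.0000
segment 2 (51° to 108.1°, simple-harmonic, h = 15) is passed completely: s = 5.0000 + (15) = 20.0000
θ = 120.2° falls in segment 3 (108.1° to 132.7°, cycloidal, h = -15): β = 120.2 − 108.1 = 12.1°, B = 24.6°; Δs = -15·(0.4919 − sin(2π·0.4919)/(2π)) = -7.2562; s = 20.0000 − 7.2562 = 12.7438
θ = 130° falls in segment 3 (108.1° to 132.7°, cycloidal, h = -15): β = 130 − 108.1 = 21.9°, B = 24.6°; Δs = -15·(0.8902 − sin(2π·0.8902)/(2π)) = -14.8726; s = 20.0000 − 14.8726 = 5.1274
segment 3 (108.1° to 132.7°, cycloidal, h = -15) is passed completely: s = 20.0000 + (-15) = 5.0000
segment 4 (132.7° to 189.8°, dwell): s unchanged at 5.0000
θ = 232.6° falls in segment 5 (189.8° to 307.1°, simple-harmonic, h = -5): β = 232.6 − 189.8 = 42.8°, B = 117.3°; Δs = -5/2·(1 − cos(π·0.3649)) = -1.4703; s = 5.0000 − 1.4703 = 3.5297

θ=120.2°: 12.7438
θ=130°: 5.1274
θ=232.6°: 3.5297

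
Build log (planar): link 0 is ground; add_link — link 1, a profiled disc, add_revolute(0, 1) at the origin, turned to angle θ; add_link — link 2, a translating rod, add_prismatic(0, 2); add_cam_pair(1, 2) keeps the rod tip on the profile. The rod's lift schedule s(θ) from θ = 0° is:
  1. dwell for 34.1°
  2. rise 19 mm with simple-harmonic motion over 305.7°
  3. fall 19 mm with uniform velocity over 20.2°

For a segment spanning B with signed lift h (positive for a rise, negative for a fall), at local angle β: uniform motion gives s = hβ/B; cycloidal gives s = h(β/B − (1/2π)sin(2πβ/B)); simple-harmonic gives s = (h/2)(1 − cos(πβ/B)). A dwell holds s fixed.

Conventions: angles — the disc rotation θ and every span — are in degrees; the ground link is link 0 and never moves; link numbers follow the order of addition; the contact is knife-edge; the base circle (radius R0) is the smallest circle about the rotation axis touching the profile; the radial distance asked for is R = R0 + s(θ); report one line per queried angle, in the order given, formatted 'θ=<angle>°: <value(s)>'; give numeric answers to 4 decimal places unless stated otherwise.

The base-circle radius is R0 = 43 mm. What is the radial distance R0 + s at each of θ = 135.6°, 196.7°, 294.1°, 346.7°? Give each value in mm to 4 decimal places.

seg 1 [0°–34.1°] dwell: s stays 0.0000
seg 2 [34.1°–339.8°] simple-harmonic, h=19: θ=135.6° here. β=101.5, B=305.7. 19/2·(1 − cos(π·0.3320)) = 4.7162 → s = 4.7162
seg 2 [34.1°–339.8°] simple-harmonic, h=19: θ=196.7° here. β=162.6, B=305.7. 19/2·(1 − cos(π·0.5319)) = 10.4503 → s = 10.4503
seg 2 [34.1°–339.8°] simple-harmonic, h=19: θ=294.1° here. β=260, B=305.7. 19/2·(1 − cos(π·0.8505)) = 17.9714 → s = 17.9714
seg 2 [34.1°–339.8°] simple-harmonic, h=19: full span → s += 19 → s = 19.0000
seg 3 [339.8°–360°] uniform, h=-19: θ=346.7° here. β=6.9, B=20.2. -19·6.9/20.2 = -6.4901 → s = 12.5099
θ=135.6°: R = R0 + s = 43 + 4.7162 = 47.7162
θ=196.7°: R = R0 + s = 43 + 10.4503 = 53.4503
θ=294.1°: R = R0 + s = 43 + 17.9714 = 60.9714
θ=346.7°: R = R0 + s = 43 + 12.5099 = 55.5099

θ=135.6°: 47.7162
θ=196.7°: 53.4503
θ=294.1°: 60.9714
θ=346.7°: 55.5099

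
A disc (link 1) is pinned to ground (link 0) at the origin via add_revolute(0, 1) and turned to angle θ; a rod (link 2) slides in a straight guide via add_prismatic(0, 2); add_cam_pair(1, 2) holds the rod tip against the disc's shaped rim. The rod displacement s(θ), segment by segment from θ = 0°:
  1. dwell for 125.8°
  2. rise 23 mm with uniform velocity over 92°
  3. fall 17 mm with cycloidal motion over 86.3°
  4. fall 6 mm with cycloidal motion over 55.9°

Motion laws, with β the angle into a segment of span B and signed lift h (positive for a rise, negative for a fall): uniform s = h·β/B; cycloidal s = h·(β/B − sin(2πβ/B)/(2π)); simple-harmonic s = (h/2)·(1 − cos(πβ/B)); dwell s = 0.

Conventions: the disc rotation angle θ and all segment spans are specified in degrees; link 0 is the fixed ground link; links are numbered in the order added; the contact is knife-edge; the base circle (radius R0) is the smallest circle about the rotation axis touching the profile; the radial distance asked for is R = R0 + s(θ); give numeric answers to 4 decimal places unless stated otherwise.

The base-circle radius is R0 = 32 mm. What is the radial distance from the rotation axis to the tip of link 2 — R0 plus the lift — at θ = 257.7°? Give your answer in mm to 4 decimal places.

segment 1 (0° to 125.8°, dwell): s unchanged at 0.0000
segment 2 (125.8° to 217.8°, uniform, h = 23) is passed completely: s = 0.0000 + (23) = 23.0000
θ = 257.7° falls in segment 3 (217.8° to 304.1°, cycloidal, h = -17): β = 257.7 − 217.8 = 39.9°, B = 86.3°; Δs = -17·(0.4623 − sin(2π·0.4623)/(2π)) = -7.2255; s = 23.0000 − 7.2255 = 15.7745
R = R0 + s = 32 + 15.7745 = 47.7745

47.7745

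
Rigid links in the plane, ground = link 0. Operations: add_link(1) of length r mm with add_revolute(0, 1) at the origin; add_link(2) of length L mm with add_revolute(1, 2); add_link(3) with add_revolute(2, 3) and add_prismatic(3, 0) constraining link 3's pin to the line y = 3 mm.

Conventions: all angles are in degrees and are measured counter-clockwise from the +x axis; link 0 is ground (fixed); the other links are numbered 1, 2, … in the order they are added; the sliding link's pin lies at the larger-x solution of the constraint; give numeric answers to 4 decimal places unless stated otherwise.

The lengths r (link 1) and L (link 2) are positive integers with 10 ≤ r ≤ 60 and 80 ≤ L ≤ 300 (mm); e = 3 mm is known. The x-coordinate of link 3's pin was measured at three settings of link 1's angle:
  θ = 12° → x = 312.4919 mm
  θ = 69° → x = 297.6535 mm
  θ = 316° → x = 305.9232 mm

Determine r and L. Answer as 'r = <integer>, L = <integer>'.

constraint per measurement: (x − r cos θ)² + (r sin θ − e)² = L²
subtracting the θ₁ and θ₂ equations cancels the r² and L² terms:
r = (x₁² − x₂²) / (2[(x₁cos θ₁ + e sin θ₁) − (x₂cos θ₂ + e sin θ₂)]) = 23.0000 → r = 23
L² = (x₁ − r cos θ₁)² + (r sin θ₁ − e)² = 84099.9884 → L = 290.0000 → L = 290
check at θ₃=316°: x = 305.9232 (printed 305.9232) ✓

r = 23, L = 290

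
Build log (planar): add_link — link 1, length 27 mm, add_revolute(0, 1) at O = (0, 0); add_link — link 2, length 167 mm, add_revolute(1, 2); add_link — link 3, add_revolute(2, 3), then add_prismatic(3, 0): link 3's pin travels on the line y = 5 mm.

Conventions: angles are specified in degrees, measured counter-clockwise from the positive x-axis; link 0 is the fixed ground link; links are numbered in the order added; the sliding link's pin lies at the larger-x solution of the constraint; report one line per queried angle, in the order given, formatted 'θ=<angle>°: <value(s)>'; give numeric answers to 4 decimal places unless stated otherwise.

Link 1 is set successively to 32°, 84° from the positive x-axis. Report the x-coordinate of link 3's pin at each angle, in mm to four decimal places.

geometry: r = 27 mm, L = 167 mm, e = 5 mm
θ=32°: crank pin P = (r cos θ, r sin θ) = (22.897299, 14.307820)
θ=32°: h = r sin θ − e = 14.307820 − 5 = 9.307820
θ=32°: x = r cos θ + √(L² − h²) = 22.897299 + 166.740410 = 189.637709
θ=84°: crank pin P = (r cos θ, r sin θ) = (2.822269, 26.852091)
θ=84°: h = r sin θ − e = 26.852091 − 5 = 21.852091
θ=84°: x = r cos θ + √(L² − h²) = 2.822269 + 165.564145 = 168.386414

θ=32°: 189.6377
θ=84°: 168.3864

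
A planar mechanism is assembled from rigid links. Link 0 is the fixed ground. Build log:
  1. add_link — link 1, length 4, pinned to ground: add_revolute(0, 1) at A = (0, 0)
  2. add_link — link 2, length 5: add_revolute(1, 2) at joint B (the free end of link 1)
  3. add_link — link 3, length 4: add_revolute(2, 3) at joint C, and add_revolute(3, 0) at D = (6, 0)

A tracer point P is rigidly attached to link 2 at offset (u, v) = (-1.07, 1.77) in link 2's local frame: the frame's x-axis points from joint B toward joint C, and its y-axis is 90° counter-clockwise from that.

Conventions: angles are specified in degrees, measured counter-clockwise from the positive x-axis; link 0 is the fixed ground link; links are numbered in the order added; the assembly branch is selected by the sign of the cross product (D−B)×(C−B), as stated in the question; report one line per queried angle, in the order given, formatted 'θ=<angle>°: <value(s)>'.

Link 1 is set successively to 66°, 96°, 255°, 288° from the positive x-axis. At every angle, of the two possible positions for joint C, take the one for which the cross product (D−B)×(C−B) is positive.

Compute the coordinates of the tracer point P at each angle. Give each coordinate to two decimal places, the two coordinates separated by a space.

A=(0,0), D=(6.00,0)
θ=66°: B = A + 4.00·(cos66°, sin66°) = (1.6269, 3.6542)
θ=66°: |BD| = 5.6988
θ=66°: circle(B,5.00) ∩ circle(D,4.00): a=3.6391, h=3.4289
θ=66°:   candidates: C₊=(6.6181,3.9520) cross=19.541; C₋=(2.2207,-1.3104) cross=-19.541
θ=66°:   branch + wants cross > 0 → take C=(6.6181,3.9520) (cross=19.541)
θ=66°: ex = (C−B)/|BC| = (0.9982,0.0596); ey = (-0.0596,0.9982)
θ=66°: P = B + -1.07·ex + 1.77·ey = (0.4534,5.3573)
θ=96°: B = A + 4.00·(cos96°, sin96°) = (-0.4181, 3.9781)
θ=96°: |BD| = 7.5510
θ=96°: circle(B,5.00) ∩ circle(D,4.00): a=4.3714, h=2.4270
θ=96°:   candidates: C₊=(4.5761,3.7380) cross=18.327; C₋=(2.0188,-0.3878) cross=-18.327
θ=96°:   branch + wants cross > 0 → take C=(4.5761,3.7380) (cross=18.327)
θ=96°: ex = (C−B)/|BC| = (0.9988,-0.0480); ey = (0.0480,0.9988)
θ=96°: P = B + -1.07·ex + 1.77·ey = (-1.4019,5.7974)
θ=255°: B = A + 4.00·(cos255°, sin255°) = (-1.0353, -3.8637)
θ=255°: |BD| = 8.0264
θ=255°: circle(B,5.00) ∩ circle(D,4.00): a=4.5739, h=2.0199
θ=255°:   candidates: C₊=(2.0015,0.1085) cross=16.212; C₋=(3.9461,-3.4324) cross=-16.212
θ=255°:   branch + wants cross > 0 → take C=(2.0015,0.1085) (cross=16.212)
θ=255°: ex = (C−B)/|BC| = (0.6073,0.7944); ey = (-0.7944,0.6073)
θ=255°: P = B + -1.07·ex + 1.77·ey = (-3.0913,-3.6387)
θ=288°: B = A + 4.00·(cos288°, sin288°) = (1.2361, -3.8042)
θ=288°: |BD| = 6.0965
θ=288°: circle(B,5.00) ∩ circle(D,4.00): a=3.7864, h=3.2655
θ=288°:   candidates: C₊=(2.1572,1.1102) cross=19.908; C₋=(6.2325,-3.9932) cross=-19.908
θ=288°:   branch + wants cross > 0 → take C=(2.1572,1.1102) (cross=19.908)
θ=288°: ex = (C−B)/|BC| = (0.1842,0.9829); ey = (-0.9829,0.1842)
θ=288°: P = B + -1.07·ex + 1.77·ey = (-0.7008,-4.5298)

θ=66°: 0.45 5.36
θ=96°: -1.40 5.80
θ=255°: -3.09 -3.64
θ=288°: -0.70 -4.53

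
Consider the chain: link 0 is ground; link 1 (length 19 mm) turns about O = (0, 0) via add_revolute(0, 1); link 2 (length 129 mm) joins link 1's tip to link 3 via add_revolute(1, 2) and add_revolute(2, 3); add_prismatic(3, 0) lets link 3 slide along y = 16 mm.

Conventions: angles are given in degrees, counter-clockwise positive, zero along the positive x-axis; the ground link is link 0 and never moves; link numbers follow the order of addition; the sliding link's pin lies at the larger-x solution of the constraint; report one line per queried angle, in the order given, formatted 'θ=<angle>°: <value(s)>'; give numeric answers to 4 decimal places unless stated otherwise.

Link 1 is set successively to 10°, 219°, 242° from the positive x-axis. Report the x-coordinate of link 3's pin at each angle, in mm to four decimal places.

geometry: r = 19 mm, L = 129 mm, e = 16 mm
θ=10°: crank pin P = (r cos θ, r sin θ) = (18.711347, 3.299315)
θ=10°: h = r sin θ − e = 3.299315 − 16 = -12.700685
θ=10°: x = r cos θ + √(L² − h²) = 18.711347 + 128.373255 = 147.084602
θ=219°: crank pin P = (r cos θ, r sin θ) = (-14.765773, -11.957087)
θ=219°: h = r sin θ − e = -11.957087 − 16 = -27.957087
θ=219°: x = r cos θ + √(L² − h²) = -14.765773 + 125.934115 = 111.168342
θ=242°: crank pin P = (r cos θ, r sin θ) = (-8.919960, -16.776004)
θ=242°: h = r sin θ − e = -16.776004 − 16 = -32.776004
θ=242°: x = r cos θ + √(L² − h²) = -8.919960 + 124.766716 = 115.846757

θ=10°: 147.0846
θ=219°: 111.1683
θ=242°: 115.8468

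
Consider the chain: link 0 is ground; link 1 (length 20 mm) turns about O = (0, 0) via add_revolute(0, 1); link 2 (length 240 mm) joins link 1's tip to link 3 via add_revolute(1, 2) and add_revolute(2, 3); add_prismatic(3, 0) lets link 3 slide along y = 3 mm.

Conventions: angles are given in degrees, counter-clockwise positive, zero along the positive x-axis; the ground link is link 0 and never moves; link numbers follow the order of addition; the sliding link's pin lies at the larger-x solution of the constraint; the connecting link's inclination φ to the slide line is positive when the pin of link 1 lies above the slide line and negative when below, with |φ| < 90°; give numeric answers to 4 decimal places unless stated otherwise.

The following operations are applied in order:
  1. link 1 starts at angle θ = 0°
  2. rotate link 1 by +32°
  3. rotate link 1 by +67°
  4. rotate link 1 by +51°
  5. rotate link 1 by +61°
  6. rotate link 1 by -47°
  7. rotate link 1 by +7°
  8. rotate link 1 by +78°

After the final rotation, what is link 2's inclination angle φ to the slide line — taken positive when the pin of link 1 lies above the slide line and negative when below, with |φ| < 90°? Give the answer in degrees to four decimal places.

geometry: r = 20 mm, L = 240 mm, e = 3 mm; θ starts at 0°
rotate link 1 by +32°: θ ← 0° +32° = 32°
rotate link 1 by +67°: θ ← 32° +67° = 99°
rotate link 1 by +51°: θ ← 99° +51° = 150°
rotate link 1 by +61°: θ ← 150° +61° = 211°
rotate link 1 by -47°: θ ← 211° -47° = 164°
rotate link 1 by +7°: θ ← 164° +7° = 171°
rotate link 1 by +78°: θ ← 171° +78° = 249°
h = r sin θ − e = -18.671609 − 3 = -21.671609
sin φ = h / L = -21.671609 / 240 = -0.09029837
φ = arcsin(-0.09029837) = -5.180772°

-5.1808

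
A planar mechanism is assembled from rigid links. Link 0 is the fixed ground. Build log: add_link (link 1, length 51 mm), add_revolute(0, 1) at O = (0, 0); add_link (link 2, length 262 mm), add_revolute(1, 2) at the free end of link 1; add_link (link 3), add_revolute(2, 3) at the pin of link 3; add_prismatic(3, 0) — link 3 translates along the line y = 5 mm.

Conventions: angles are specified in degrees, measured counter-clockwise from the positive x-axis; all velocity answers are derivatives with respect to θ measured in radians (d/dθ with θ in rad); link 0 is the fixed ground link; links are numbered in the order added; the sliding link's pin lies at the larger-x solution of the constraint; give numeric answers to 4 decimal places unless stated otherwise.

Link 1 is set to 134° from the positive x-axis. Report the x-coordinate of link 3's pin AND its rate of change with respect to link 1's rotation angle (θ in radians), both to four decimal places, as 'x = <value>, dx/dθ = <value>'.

geometry: r = 51 mm, L = 262 mm, e = 5 mm
crank pin P = (r cos θ, r sin θ) = (-35.427577, 36.686330)
h = r sin θ − e = 36.686330 − 5 = 31.686330
x = r cos θ + √(L² − h²) = -35.427577 + 260.076867 = 224.649290
dx/dθ = −r sin θ − h·r cos θ/√(L² − h²) (θ in radians; h = 31.686330) = -32.370029

x = 224.6493, dx/dθ = -32.3700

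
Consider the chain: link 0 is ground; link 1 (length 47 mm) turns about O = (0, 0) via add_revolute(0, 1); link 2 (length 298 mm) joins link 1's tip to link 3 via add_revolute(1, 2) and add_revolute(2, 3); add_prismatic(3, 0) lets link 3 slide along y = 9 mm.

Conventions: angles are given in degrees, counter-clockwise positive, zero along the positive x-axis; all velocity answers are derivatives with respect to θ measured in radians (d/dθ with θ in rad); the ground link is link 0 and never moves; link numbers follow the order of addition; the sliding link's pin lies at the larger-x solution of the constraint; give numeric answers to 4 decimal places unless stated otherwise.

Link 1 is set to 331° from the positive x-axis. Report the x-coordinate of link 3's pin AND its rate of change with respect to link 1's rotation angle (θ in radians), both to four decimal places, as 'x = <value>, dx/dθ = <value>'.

geometry: r = 47 mm, L = 298 mm, e = 9 mm
crank pin P = (r cos θ, r sin θ) = (41.107126, -22.786052)
h = r sin θ − e = -22.786052 − 9 = -31.786052
x = r cos θ + √(L² − h²) = 41.107126 + 296.299927 = 337.407053
dx/dθ = −r sin θ − h·r cos θ/√(L² − h²) (θ in radians; h = -31.786052) = 27.195885

x = 337.4071, dx/dθ = 27.1959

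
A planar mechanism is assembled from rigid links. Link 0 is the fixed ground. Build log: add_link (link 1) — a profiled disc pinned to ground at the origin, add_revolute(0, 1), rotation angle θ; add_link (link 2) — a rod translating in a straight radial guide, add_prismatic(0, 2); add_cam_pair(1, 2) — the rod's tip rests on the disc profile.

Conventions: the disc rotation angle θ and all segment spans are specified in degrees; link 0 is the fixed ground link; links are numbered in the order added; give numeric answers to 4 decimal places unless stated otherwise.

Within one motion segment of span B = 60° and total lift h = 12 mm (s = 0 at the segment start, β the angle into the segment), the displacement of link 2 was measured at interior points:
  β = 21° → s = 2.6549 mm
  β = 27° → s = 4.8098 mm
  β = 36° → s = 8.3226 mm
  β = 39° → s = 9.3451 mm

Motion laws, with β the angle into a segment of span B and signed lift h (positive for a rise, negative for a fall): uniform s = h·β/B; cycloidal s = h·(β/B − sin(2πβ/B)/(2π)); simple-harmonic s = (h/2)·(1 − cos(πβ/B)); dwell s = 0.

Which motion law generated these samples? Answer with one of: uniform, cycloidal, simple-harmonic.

candidates at β/B = r: uniform s = h·r (linear in β); cycloidal s = h·(r − sin(2πr)/(2π)); simple-harmonic s = (h/2)(1 − cos(πr))
β=21°: printed 2.6549 | uniform 4.2000, cycloidal 2.6549, simple-harmonic 3.2761
β=27°: printed 4.8098 | uniform 5.4000, cycloidal 4.8098, simple-harmonic 5.0614
β=36°: printed 8.3226 | uniform 7.2000, cycloidal 8.3226, simple-harmonic 7.8541
β=39°: printed 9.3451 | uniform 7.8000, cycloidal 9.3451, simple-harmonic 8.7239
only one law matches every sample → cycloidal

cycloidal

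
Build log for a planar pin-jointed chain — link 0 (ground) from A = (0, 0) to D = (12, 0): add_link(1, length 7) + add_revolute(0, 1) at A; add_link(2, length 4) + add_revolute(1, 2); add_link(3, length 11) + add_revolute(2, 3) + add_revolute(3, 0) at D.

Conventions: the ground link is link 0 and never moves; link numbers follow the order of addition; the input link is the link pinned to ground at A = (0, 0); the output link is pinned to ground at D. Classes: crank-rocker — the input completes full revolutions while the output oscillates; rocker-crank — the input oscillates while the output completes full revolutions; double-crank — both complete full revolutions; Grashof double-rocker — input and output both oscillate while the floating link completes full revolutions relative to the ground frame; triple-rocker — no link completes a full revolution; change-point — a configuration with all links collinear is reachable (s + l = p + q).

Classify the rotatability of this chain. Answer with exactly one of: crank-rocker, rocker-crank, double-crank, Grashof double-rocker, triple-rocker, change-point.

lengths: ground=12, input=7, coupler=4, output=11
sorted: s=4 (shortest), l=12 (longest), p+q=18
s + l = 16 vs p + q = 18
s + l < p + q (Grashof) with shortest = coupler link → Grashof double-rocker

Grashof double-rocker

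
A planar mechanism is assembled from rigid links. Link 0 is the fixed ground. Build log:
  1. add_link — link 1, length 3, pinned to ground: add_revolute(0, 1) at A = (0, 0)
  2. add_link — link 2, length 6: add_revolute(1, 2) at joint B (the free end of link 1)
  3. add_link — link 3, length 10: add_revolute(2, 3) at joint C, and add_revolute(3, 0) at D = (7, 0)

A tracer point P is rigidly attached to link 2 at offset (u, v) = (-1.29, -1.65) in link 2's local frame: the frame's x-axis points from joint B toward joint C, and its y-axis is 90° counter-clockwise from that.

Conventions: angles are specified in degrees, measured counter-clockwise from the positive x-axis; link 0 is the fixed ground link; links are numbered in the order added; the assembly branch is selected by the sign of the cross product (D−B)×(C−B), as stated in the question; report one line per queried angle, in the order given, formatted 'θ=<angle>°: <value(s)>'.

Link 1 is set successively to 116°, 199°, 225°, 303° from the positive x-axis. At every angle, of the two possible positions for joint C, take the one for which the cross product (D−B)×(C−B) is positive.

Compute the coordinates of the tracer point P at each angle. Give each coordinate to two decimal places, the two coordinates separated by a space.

A=(0,0), D=(7.00,0)
θ=116°: B = A + 3.00·(cos116°, sin116°) = (-1.3151, 2.6964)
θ=116°: |BD| = 8.7414
θ=116°: circle(B,6.00) ∩ circle(D,10.00): a=0.7099, h=5.9579
θ=116°:   candidates: C₊=(1.1980,8.1447) cross=52.080; C₋=(-2.4776,-3.1899) cross=-52.080
θ=116°:   branch + wants cross > 0 → take C=(1.1980,8.1447) (cross=52.080)
θ=116°: ex = (C−B)/|BC| = (0.4188,0.9081); ey = (-0.9081,0.4188)
θ=116°: P = B + -1.29·ex + -1.65·ey = (-0.3571,0.8339)
θ=199°: B = A + 3.00·(cos199°, sin199°) = (-2.8366, -0.9767)
θ=199°: |BD| = 9.8849
θ=199°: circle(B,6.00) ∩ circle(D,10.00): a=1.7052, h=5.7526
θ=199°:   candidates: C₊=(-1.7081,4.9162) cross=56.864; C₋=(-0.5713,-6.5327) cross=-56.864
θ=199°:   branch + wants cross > 0 → take C=(-1.7081,4.9162) (cross=56.864)
θ=199°: ex = (C−B)/|BC| = (0.1881,0.9822); ey = (-0.9822,0.1881)
θ=199°: P = B + -1.29·ex + -1.65·ey = (-1.4586,-2.5540)
θ=225°: B = A + 3.00·(cos225°, sin225°) = (-2.1213, -2.1213)
θ=225°: |BD| = 9.3647
θ=225°: circle(B,6.00) ∩ circle(D,10.00): a=1.2653, h=5.8651
θ=225°:   candidates: C₊=(-2.2175,3.8779) cross=54.925; C₋=(0.4397,-7.5473) cross=-54.925
θ=225°:   branch + wants cross > 0 → take C=(-2.2175,3.8779) (cross=54.925)
θ=225°: ex = (C−B)/|BC| = (-0.0160,0.9999); ey = (-0.9999,-0.0160)
θ=225°: P = B + -1.29·ex + -1.65·ey = (-0.4509,-3.3847)
θ=303°: B = A + 3.00·(cos303°, sin303°) = (1.6339, -2.5160)
θ=303°: |BD| = 5.9266
θ=303°: circle(B,6.00) ∩ circle(D,10.00): a=-2.4360, h=5.4832
θ=303°:   candidates: C₊=(-2.8995,1.4144) cross=32.497; C₋=(1.7561,-8.5148) cross=-32.497
θ=303°:   branch + wants cross > 0 → take C=(-2.8995,1.4144) (cross=32.497)
θ=303°: ex = (C−B)/|BC| = (-0.7556,0.6551); ey = (-0.6551,-0.7556)
θ=303°: P = B + -1.29·ex + -1.65·ey = (3.6895,-2.1144)

θ=116°: -0.36 0.83
θ=199°: -1.46 -2.55
θ=225°: -0.45 -3.38
θ=303°: 3.69 -2.11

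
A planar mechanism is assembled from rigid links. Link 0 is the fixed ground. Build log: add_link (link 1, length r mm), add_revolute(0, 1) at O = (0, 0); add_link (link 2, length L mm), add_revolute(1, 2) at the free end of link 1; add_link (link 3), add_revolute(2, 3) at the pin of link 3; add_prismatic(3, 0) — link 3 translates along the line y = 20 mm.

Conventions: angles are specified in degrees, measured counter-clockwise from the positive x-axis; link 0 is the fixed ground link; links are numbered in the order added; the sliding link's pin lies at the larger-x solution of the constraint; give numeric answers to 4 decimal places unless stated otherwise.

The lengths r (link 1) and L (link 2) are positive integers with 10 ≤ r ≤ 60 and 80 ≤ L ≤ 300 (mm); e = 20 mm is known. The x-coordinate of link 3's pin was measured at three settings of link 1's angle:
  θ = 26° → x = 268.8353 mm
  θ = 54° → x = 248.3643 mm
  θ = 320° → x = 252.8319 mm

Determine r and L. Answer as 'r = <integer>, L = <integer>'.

constraint per measurement: (x − r cos θ)² + (r sin θ − e)² = L²
subtracting the θ₁ and θ₂ equations cancels the r² and L² terms:
r = (x₁² − x₂²) / (2[(x₁cos θ₁ + e sin θ₁) − (x₂cos θ₂ + e sin θ₂)]) = 60.0001 → r = 60
L² = (x₁ − r cos θ₁)² + (r sin θ₁ − e)² = 46225.0197 → L = 215.0000 → L = 215
check at θ₃=320°: x = 252.8319 (printed 252.8319) ✓

r = 60, L = 215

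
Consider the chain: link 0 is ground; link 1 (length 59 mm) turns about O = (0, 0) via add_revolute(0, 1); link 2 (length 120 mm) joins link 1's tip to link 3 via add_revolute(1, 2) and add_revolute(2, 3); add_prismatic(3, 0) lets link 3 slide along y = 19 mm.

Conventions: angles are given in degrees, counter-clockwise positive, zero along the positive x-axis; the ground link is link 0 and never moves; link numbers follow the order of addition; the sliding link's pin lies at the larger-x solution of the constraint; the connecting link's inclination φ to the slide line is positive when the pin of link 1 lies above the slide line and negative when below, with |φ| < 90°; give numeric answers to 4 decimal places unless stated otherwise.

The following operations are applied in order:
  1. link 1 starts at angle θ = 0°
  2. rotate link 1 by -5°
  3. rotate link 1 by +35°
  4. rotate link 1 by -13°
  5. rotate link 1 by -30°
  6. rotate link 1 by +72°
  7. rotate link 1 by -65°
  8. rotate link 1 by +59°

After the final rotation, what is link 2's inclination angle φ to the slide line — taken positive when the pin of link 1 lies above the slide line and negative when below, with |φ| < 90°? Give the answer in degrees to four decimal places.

geometry: r = 59 mm, L = 120 mm, e = 19 mm; θ starts at 0°
rotate link 1 by -5°: θ ← 0° -5° = -5°
rotate link 1 by +35°: θ ← -5° +35° = 30°
rotate link 1 by -13°: θ ← 30° -13° = 17°
rotate link 1 by -30°: θ ← 17° -30° = -13°
rotate link 1 by +72°: θ ← -13° +72° = 59°
rotate link 1 by -65°: θ ← 59° -65° = -6°
rotate link 1 by +59°: θ ← -6° +59° = 53°
h = r sin θ − e = 47.119495 − 19 = 28.119495
sin φ = h / L = 28.119495 / 120 = 0.23432913
φ = arcsin(0.23432913) = 13.552080°

13.5521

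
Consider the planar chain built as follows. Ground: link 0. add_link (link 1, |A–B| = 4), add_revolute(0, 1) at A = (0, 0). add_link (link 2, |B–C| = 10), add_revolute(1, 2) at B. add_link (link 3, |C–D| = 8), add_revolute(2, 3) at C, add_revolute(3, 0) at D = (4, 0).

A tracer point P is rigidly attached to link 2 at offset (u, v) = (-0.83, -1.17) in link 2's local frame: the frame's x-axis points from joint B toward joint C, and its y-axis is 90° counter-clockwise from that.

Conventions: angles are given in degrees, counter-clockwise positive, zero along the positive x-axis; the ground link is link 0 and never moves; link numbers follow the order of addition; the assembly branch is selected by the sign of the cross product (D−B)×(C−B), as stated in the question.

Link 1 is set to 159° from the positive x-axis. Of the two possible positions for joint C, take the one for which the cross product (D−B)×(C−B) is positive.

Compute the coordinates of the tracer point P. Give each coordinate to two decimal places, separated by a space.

A=(0,0), D=(4.00,0)
B = A + 4.00·(cos159°, sin159°) = (-3.7343, 1.4335)
|BD| = 7.8660
circle(B,10.00) ∩ circle(D,8.00): a=6.2213, h=7.8291
  candidates: C₊=(3.8096,7.9977) cross=61.584; C₋=(0.9561,-7.3983) cross=-61.584
  branch + wants cross > 0 → take C=(3.8096,7.9977) (cross=61.584)
ex = (C−B)/|BC| = (0.7544,0.6564); ey = (-0.6564,0.7544)
P = B + -0.83·ex + -1.17·ey = (-3.5924,0.0060)

-3.59 0.01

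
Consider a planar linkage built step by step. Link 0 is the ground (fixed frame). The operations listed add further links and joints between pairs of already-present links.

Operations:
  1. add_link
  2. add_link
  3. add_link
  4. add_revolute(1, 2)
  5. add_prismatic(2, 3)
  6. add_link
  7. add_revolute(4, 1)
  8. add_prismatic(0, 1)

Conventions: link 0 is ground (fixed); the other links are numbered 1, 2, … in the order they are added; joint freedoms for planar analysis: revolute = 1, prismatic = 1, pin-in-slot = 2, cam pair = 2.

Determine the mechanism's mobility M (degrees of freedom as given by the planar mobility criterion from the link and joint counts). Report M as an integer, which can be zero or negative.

L=1 J1=0 J2=0
add link → L=2 J1=0 J2=0
add link → L=3 J1=0 J2=0
add link → L=4 J1=0 J2=0
R@1,2 dof=1 J1 → L=4 J1=1 J2=0
P@2,3 dof=1 J1 → L=4 J1=2 J2=0
add link → L=5 J1=2 J2=0
R@4,1 dof=1 J1 → L=5 J1=3 J2=0
P@0,1 dof=1 J1 → L=5 J1=4 J2=0
M=3(L−1)−2J1−J2=3·4−2·4−0=4

M = 4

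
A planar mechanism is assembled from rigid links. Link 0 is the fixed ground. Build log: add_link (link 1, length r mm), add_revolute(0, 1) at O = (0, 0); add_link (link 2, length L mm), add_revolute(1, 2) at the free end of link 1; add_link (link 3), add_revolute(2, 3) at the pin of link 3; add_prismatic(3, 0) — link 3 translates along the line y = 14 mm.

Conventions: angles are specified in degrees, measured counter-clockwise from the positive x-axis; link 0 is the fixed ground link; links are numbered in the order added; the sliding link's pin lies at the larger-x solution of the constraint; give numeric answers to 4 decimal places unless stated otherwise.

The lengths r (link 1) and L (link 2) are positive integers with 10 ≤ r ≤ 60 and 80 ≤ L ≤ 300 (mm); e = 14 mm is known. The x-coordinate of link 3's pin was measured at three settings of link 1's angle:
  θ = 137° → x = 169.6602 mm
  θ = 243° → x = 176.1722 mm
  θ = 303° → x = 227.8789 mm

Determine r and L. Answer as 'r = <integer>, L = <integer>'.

constraint per measurement: (x − r cos θ)² + (r sin θ − e)² = L²
subtracting the θ₁ and θ₂ equations cancels the r² and L² terms:
r = (x₁² − x₂²) / (2[(x₁cos θ₁ + e sin θ₁) − (x₂cos θ₂ + e sin θ₂)]) = 51.0000 → r = 51
L² = (x₁ − r cos θ₁)² + (r sin θ₁ − e)² = 43264.0146 → L = 208.0000 → L = 208
check at θ₃=303°: x = 227.8789 (printed 227.8789) ✓

r = 51, L = 208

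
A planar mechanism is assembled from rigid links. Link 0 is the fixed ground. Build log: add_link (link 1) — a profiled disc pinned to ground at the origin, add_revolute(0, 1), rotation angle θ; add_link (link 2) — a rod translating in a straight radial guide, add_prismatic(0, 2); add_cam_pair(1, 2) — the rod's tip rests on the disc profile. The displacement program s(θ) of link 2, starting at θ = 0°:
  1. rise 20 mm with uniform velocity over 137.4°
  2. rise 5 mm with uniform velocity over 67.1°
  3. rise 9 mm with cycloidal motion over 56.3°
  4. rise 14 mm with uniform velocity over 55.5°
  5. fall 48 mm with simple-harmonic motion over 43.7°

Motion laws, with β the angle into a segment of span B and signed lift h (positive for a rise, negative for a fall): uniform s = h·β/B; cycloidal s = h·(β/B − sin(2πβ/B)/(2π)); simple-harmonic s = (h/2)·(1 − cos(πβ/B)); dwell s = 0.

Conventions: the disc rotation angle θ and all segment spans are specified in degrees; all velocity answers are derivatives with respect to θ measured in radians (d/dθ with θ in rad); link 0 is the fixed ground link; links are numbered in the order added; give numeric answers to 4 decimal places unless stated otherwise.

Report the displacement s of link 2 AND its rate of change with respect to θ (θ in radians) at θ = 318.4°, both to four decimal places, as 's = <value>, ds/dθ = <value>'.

seg 1 [0°–137.4°] uniform, h=20: full span → s += 20 → s = 20.0000
seg 2 [137.4°–204.5°] uniform, h=5: full span → s += 5 → s = 25.0000
seg 3 [204.5°–260.8°] cycloidal, h=9: full span → s += 9 → s = 34.0000
seg 4 [260.8°–316.3°] uniform, h=14: full span → s += 14 → s = 48.0000
seg 5 [316.3°–360°] simple-harmonic, h=-48: θ=318.4° here. β=2.1, B=43.7. -48/2·(1 − cos(π·0.0481)) = -0.2730 → s = 47.7270
velocity in seg [316.3°–360°] (simple-harmonic), θ in radians: β = 2.1° = 0.0367 rad, B = 43.7° = 0.7627 rad; ds/dθ = (πh/(2B)) sin(πβ/B) = (π·(-48)/(2·0.7627)) sin(π·0.0481) = -14.867538 mm/rad

s = 47.7270, ds/dθ = -14.8675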